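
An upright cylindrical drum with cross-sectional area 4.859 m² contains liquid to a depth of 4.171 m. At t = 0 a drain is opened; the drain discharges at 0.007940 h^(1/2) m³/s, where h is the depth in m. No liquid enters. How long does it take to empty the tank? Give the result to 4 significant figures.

With no inflow, A dh/dt = −0.007940 √h.
This is separable: 2 d(√h)/dt = −0.007940/A, so √h = √h₀ − (0.007940/(2A)) t.
Set h = 0: 2√h₀ = (0.007940/A) t_empty ⇒ t_empty = 2A√h₀/0.007940.
t_empty = 2·4.859·√4.171/0.007940 = 9.71800·2.04230/0.007940 = 2499.63 s.

2500 s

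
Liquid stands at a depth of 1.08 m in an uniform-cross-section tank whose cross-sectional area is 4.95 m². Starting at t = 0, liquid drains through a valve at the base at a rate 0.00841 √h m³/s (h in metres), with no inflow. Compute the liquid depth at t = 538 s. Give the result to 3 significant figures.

With no inflow, A dh/dt = −0.00841 √h.
∫ h^(−1/2) dh = −(0.00841/A) ∫ dt, giving 2√h = 2√h₀ − (0.00841/A) t.
√h = √1.08 − 0.00841·538/(2·4.95) = 1.0392 − 0.45703 = 0.58220.
h = 0.58220² = 0.33896 m.

0.339 m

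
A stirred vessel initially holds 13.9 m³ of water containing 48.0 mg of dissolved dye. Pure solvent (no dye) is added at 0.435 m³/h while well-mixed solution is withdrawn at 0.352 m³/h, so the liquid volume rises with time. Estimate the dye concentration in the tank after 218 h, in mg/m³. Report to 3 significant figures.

0.0437 mg/m³

Total volume: dV/dt = Q_in − Q_out = 0.083000 m³/h, so V(t) = 13.9 + 0.083000 t and V(218) = 31.994 m³.
No dye enters, so dm/dt = −Q_out · (m/V).
Separate: dm/m = −Q_out dt/V(t) ⇒ ln(m/m₀) = −(Q_out/(Q_in−Q_out)) ln(V/V₀).
m = m₀ (V₀/V)^(Q_out/(Q_in−Q_out)) = 48.0 × (13.9/31.994)^(4.2410) = 1.3989 mg.
C = m/V = 1.3989/31.994 = 0.043724 mg/m³.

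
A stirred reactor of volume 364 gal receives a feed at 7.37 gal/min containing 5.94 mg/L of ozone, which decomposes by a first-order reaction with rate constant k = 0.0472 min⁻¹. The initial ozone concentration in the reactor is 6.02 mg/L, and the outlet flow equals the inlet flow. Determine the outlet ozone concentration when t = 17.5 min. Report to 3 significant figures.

Accumulation = in − out − consumed: V dC/dt = Q C_in − Q C − k V C.
This is linear with rate a = Q/V + k = 0.067447 min⁻¹.
C_ss = Q C_in/(Q + kV) = 1.7832 mg/L; C(t) = C_ss + (C₀ − C_ss) e^(−a t).
C(17.5) = 1.7832 + (4.2368)·e^(−0.067447·17.5) = 1.7832 + (4.2368)·0.30718 = 3.0846 mg/L.

3.08 mg/L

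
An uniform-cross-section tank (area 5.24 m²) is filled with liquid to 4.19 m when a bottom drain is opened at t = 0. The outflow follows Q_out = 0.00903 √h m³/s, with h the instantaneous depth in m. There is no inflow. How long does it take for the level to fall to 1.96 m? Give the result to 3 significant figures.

751 s

With no inflow, A dh/dt = −0.00903 √h.
∫ h^(−1/2) dh = −(0.00903/A) ∫ dt, giving 2√h = 2√h₀ − (0.00903/A) t.
t = 2A(√h₀ − √h)/0.00903 = 2·5.24·(√4.19 − √1.96)/0.00903
  = 10.480 × (2.0469 − 1.4000) / 0.00903 = 750.83 s.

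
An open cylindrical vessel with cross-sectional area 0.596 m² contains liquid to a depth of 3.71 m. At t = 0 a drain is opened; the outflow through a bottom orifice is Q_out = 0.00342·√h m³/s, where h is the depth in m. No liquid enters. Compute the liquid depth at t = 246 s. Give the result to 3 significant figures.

With no inflow, A dh/dt = −0.00342 √h.
This is separable: 2 d(√h)/dt = −0.00342/A, so √h = √h₀ − (0.00342/(2A)) t.
√h = √3.71 − 0.00342·246/(2·0.596) = 1.9261 − 0.70581 = 1.2203.
h = 1.2203² = 1.4892 m.

1.49 m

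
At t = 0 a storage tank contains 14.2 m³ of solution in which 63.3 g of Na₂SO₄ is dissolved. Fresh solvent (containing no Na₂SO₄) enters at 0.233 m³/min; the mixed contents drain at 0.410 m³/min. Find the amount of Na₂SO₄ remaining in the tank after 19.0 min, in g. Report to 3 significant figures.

Total volume: dV/dt = Q_in − Q_out = -0.17700 m³/min, so V(t) = 14.2 − 0.17700 t and V(19.0) = 10.837 m³.
Solute balance: dm/dt = 0 − Q_out C = −Q_out m/V(t).
Separate: dm/m = −Q_out dt/V(t) ⇒ ln(m/m₀) = −(Q_out/(Q_in−Q_out)) ln(V/V₀).
m = m₀ (V₀/V)^(Q_out/(Q_in−Q_out)) = 63.3 × (14.2/10.837)^(-2.3164) = 33.846 g.

33.8 g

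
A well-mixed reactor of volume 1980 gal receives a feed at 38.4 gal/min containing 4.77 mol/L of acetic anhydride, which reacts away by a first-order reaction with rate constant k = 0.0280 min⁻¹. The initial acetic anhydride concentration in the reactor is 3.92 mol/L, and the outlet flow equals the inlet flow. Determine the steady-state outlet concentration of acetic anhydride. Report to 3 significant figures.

1.95 mol/L

Species balance: V dC/dt = Q C_in − Q C − k V C.
Steady state (dC/dt = 0): C_ss = Q C_in/(Q + kV) = C_in/(1 + kV/Q).
C_ss = 38.4·4.77/(38.4 + 0.0280·1980) = 183.17/93.840 = 1.9519 mol/L.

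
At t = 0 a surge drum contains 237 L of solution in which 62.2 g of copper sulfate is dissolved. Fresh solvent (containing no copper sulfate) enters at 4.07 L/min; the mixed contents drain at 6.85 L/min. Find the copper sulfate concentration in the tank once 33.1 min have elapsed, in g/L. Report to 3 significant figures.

Total volume: dV/dt = Q_in − Q_out = -2.7800 L/min, so V(t) = 237 − 2.7800 t and V(33.1) = 144.98 L.
Species balance (pure solvent in): dm/dt = −Q_out · m/V(t).
dm/m = −Q_out dt/(V₀ − 2.7800 t); integrating gives ln(m/m₀) = −(Q_out/(Q_in−Q_out)) ln(V/V₀).
m = m₀ (V₀/V)^(Q_out/(Q_in−Q_out)) = 62.2 × (237/144.98)^(-2.4640) = 18.530 g.
C = m/V = 18.530/144.98 = 0.12781 g/L.

0.128 g/L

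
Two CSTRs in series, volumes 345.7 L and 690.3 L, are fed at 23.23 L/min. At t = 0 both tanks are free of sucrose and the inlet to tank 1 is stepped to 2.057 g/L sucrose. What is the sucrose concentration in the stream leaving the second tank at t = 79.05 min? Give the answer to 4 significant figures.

Species balance on tank i: dCᵢ/dt = (Cᵢ₋₁ − Cᵢ)/τᵢ with τᵢ = Vᵢ/Q.
τ₁ = 345.7/23.23 = 14.8816 min; τ₂ = 690.3/23.23 = 29.7159 min.
Solving the cascade with C₁(0)=C₂(0)=0 gives C₂(t) = C_in[1 − (τ₁ e^(−t/τ₁) − τ₂ e^(−t/τ₂))/(τ₁ − τ₂)].
At t = 79.05: e^(−t/τ₁) = 0.00493244, e^(−t/τ₂) = 0.0699347.
C₂ = 2.057·[1 − (14.8816·0.00493244 − 29.7159·0.0699347)/(-14.8343)] = 2.057·0.864856 = 1.77901 g/L.

1.779 g/L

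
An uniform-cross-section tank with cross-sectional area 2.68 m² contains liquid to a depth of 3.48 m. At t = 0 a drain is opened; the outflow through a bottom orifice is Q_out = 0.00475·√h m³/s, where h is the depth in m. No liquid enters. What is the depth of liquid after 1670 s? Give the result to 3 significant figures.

0.149 m

Mass balance (ρ constant): A dh/dt = −0.00475 √h.
This is separable: 2 d(√h)/dt = −0.00475/A, so √h = √h₀ − (0.00475/(2A)) t.
√h = √3.48 − 0.00475·1670/(2·2.68) = 1.8655 − 1.4799 = 0.38553.
h = 0.38553² = 0.14863 m.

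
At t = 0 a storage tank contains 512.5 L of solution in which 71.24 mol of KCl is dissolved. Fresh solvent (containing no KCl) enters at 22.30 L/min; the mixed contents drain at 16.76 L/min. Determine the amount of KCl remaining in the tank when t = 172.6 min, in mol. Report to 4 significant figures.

Total volume: dV/dt = Q_in − Q_out = 5.54000 L/min, so V(t) = 512.5 + 5.54000 t and V(172.6) = 1468.70 L.
No KCl enters, so dm/dt = −Q_out · (m/V).
dm/m = −Q_out dt/(V₀ + 5.54000 t); integrating gives ln(m/m₀) = −(Q_out/(Q_in−Q_out)) ln(V/V₀).
m = m₀ (V₀/V)^(Q_out/(Q_in−Q_out)) = 71.24 × (512.5/1468.70)^(3.02527) = 2.94746 mol.

2.947 mol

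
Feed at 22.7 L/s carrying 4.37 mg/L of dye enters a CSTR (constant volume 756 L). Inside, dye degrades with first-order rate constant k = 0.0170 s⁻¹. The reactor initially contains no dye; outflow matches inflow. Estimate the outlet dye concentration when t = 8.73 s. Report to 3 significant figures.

0.940 mg/L

V dC/dt = Q(C_in − C) − k V C.
dC/dt = (Q/V) C_in − (Q/V + k) C; effective rate a = Q/V + k = 0.030026 + 0.0170 = 0.047026 s⁻¹.
C_ss = Q C_in/(Q + kV) = 2.7903 mg/L; C(t) = C_ss + (C₀ − C_ss) e^(−a t).
C(8.73) = 2.7903 + (-2.7903)·e^(−0.047026·8.73) = 2.7903 + (-2.7903)·0.66329 = 0.93950 mg/L.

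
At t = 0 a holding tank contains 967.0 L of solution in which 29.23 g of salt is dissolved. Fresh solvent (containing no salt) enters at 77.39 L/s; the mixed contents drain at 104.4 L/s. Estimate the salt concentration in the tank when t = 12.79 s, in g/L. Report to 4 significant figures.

Let m(t) be the amount of salt. Volume: V(t) = V₀ + (Q_in − Q_out) t = 967.0 − 27.0100 t; V(12.79) = 621.542 L.
No salt enters, so dm/dt = −Q_out · (m/V).
Separate: dm/m = −Q_out dt/V(t) ⇒ ln(m/m₀) = −(Q_out/(Q_in−Q_out)) ln(V/V₀).
m = m₀ (V₀/V)^(Q_out/(Q_in−Q_out)) = 29.23 × (967.0/621.542)^(-3.86524) = 5.29510 g.
C = m/V = 5.29510/621.542 = 0.00851929 g/L.

0.008519 g/L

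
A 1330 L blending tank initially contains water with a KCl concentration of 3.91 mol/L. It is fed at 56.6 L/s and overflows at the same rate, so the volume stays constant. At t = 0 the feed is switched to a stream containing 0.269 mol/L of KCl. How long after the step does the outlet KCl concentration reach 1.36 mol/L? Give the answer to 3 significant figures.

Species balance: V dC/dt = Q(C_in − C) ⇒ τ = V/Q = 23.498 s.
C(t) = C_in + (C₀ − C_in) e^(−t/τ). Set C = 1.36 and solve for t:
e^(−t/τ) = (C − C_in)/(C₀ − C_in) = (1.36 − 0.269)/(3.91 − 0.269) = 0.29964
t = −τ ln(…) = 23.498 × 1.2052 = 28.319 s.

28.3 s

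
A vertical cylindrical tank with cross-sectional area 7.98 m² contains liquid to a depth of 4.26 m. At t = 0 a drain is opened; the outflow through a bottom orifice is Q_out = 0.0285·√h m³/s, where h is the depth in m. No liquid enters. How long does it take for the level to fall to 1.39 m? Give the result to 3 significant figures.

496 s

A dh/dt = −Q_out = −0.0285 √h.
∫ h^(−1/2) dh = −(0.0285/A) ∫ dt, giving 2√h = 2√h₀ − (0.0285/A) t.
t = 2A(√h₀ − √h)/0.0285 = 2·7.98·(√4.26 − √1.39)/0.0285
  = 15.960 × (2.0640 − 1.1790) / 0.0285 = 495.60 s.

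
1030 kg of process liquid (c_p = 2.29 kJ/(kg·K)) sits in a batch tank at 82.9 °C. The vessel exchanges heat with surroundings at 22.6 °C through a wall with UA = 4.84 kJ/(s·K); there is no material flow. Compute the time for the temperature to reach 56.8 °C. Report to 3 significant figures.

First-law balance (no shaft work): M c_p dT/dt = −UA(T − T_amb).
τ = M c_p/UA = 487.33 s; T_ss = T_amb = 22.600 °C.
T(t) = T_ss + (T₀ − T_ss)e^(−t/τ); set T = 56.8:
t = −τ ln[(T − T_ss)/(T₀ − T_ss)] = −487.33 · ln(0.56716) = 276.37 s.

276 s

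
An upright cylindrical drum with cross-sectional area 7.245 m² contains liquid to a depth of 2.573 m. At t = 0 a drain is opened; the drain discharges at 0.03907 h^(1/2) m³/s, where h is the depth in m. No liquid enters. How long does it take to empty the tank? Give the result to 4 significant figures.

A dh/dt = −Q_out = −0.03907 √h.
Separate and integrate: 2(√h − √h₀) = −(0.03907/A) t.
Set h = 0: 2√h₀ = (0.03907/A) t_empty ⇒ t_empty = 2A√h₀/0.03907.
t_empty = 2·7.245·√2.573/0.03907 = 14.4900·1.60406/0.03907 = 594.901 s.

594.9 s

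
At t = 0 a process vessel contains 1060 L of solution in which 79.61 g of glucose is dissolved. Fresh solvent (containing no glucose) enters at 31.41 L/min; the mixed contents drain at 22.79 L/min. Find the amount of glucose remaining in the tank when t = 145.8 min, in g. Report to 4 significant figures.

10.07 g

Total volume: dV/dt = Q_in − Q_out = 8.62000 L/min, so V(t) = 1060 + 8.62000 t and V(145.8) = 2316.80 L.
Species balance (pure solvent in): dm/dt = −Q_out · m/V(t).
dm/m = −Q_out dt/(V₀ + 8.62000 t); integrating gives ln(m/m₀) = −(Q_out/(Q_in−Q_out)) ln(V/V₀).
m = m₀ (V₀/V)^(Q_out/(Q_in−Q_out)) = 79.61 × (1060/2316.80)^(2.64385) = 10.0731 g.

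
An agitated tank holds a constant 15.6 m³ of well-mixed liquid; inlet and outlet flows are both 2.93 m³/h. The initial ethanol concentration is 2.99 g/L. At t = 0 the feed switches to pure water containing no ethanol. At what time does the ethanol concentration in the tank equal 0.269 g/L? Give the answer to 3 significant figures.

12.8 h

Species balance on the tank: V dC/dt = Q(C_in − C), so τ = V/Q = 5.3242 h.
C(t) = C_in + (C₀ − C_in) e^(−t/τ). Set C = 0.269 and solve for t:
e^(−t/τ) = (C − C_in)/(C₀ − C_in) = (0.269 − 0)/(2.99 − 0) = 0.089967
t = −τ ln(…) = 5.3242 × 2.4083 = 12.822 h.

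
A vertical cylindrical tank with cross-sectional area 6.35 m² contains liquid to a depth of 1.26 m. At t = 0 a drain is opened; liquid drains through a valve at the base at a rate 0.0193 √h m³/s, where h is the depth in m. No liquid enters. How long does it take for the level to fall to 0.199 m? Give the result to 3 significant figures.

445 s

With no inflow, A dh/dt = −0.0193 √h.
∫ h^(−1/2) dh = −(0.0193/A) ∫ dt, giving 2√h = 2√h₀ − (0.0193/A) t.
t = 2A(√h₀ − √h)/0.0193 = 2·6.35·(√1.26 − √0.199)/0.0193
  = 12.700 × (1.1225 − 0.44609) / 0.0193 = 445.09 s.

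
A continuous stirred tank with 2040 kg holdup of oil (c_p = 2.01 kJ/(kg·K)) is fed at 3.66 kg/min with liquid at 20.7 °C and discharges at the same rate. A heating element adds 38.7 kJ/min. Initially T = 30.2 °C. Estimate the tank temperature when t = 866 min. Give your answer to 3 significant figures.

26.9 °C

First-law balance (no shaft work): M c_p dT/dt = ṁ c_p (T_in − T) + 38.7.
τ = M/ṁ = 557.38 min; T_ss = T_in + Q̇/(ṁ c_p) = 20.7 + 38.7/(3.66·2.01) = 25.961 °C.
Solution: T(t) = T_ss + (T₀ − T_ss) e^(−t/τ).
T(866) = 25.961 + (4.2394)·e^(−866/557.38) = 25.961 + (4.2394)·0.21146 = 26.857 °C.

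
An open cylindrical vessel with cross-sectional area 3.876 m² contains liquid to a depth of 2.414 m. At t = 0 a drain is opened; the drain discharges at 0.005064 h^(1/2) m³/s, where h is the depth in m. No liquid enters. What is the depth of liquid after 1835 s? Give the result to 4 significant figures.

With no inflow, A dh/dt = −0.005064 √h.
∫ h^(−1/2) dh = −(0.005064/A) ∫ dt, giving 2√h = 2√h₀ − (0.005064/A) t.
√h = √2.414 − 0.005064·1835/(2·3.876) = 1.55371 − 1.19872 = 0.354990.
h = 0.354990² = 0.126018 m.

0.1260 m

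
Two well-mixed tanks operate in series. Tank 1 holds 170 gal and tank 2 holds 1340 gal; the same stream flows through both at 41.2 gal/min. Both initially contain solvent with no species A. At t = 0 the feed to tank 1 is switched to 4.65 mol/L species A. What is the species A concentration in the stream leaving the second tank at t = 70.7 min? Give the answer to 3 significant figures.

4.04 mol/L

Each tank obeys Vᵢ dCᵢ/dt = Q(Cᵢ₋₁ − Cᵢ), so τᵢ = Vᵢ/Q.
τ₁ = 170/41.2 = 4.1262 min; τ₂ = 1340/41.2 = 32.524 min.
Solving the cascade with C₁(0)=C₂(0)=0 gives C₂(t) = C_in[1 − (τ₁ e^(−t/τ₁) − τ₂ e^(−t/τ₂))/(τ₁ − τ₂)].
At t = 70.7: e^(−t/τ₁) = 3.6195e-08, e^(−t/τ₂) = 0.11375.
C₂ = 4.65·[1 − (4.1262·3.6195e-08 − 32.524·0.11375)/(-28.398)] = 4.65·0.86972 = 4.0442 mol/L.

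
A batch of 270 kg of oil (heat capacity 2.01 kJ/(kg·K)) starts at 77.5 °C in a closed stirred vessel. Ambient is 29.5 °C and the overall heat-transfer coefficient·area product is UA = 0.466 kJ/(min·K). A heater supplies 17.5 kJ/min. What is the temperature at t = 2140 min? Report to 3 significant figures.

Unsteady energy balance on the tank contents: M c_p dT/dt = −UA(T − T_amb) + Q̇.
dT/dt = (T_ss − T)/τ with T_ss = T_amb + Q̇/UA = 29.5 + 17.5/0.466 = 67.054 °C, τ = M c_p/UA = 270·2.01/0.466 = 1164.6 min.
Solution: T(t) = T_ss + (T₀ − T_ss) e^(−t/τ).
T(2140) = 67.054 + (10.446)·0.15921 = 68.717 °C.

68.7 °C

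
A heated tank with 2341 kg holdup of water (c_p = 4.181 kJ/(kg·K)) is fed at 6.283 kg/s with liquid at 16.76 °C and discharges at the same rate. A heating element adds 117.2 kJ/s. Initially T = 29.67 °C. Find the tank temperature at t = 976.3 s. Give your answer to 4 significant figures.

M c_p dT/dt = ṁ c_p (T_in − T) + Q̇.
τ = M/ṁ = 372.593 s; T_ss = T_in + Q̇/(ṁ c_p) = 16.76 + 117.2/(6.283·4.181) = 21.2215 °C.
Solution: T(t) = T_ss + (T₀ − T_ss) e^(−t/τ).
T(976.3) = 21.2215 + (8.44851)·e^(−976.3/372.593) = 21.2215 + (8.44851)·0.0727819 = 21.8364 °C.

21.84 °C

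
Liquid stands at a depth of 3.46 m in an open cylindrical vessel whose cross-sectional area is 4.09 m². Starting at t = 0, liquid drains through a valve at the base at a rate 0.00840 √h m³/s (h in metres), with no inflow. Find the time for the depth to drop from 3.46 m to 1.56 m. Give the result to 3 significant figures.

A dh/dt = −Q_out = −0.00840 √h.
This is separable: 2 d(√h)/dt = −0.00840/A, so √h = √h₀ − (0.00840/(2A)) t.
t = 2A(√h₀ − √h)/0.00840 = 2·4.09·(√3.46 − √1.56)/0.00840
  = 8.1800 × (1.8601 − 1.2490) / 0.00840 = 595.10 s.

595 s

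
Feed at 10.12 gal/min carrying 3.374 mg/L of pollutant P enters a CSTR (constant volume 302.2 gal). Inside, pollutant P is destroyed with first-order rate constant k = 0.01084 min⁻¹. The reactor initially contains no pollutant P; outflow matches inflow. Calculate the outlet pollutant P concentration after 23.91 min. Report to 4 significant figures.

Species balance: V dC/dt = Q C_in − Q C − k V C.
dC/dt = (Q/V) C_in − (Q/V + k) C; effective rate a = Q/V + k = 0.0334878 + 0.01084 = 0.0443278 min⁻¹.
C_ss = Q C_in/(Q + kV) = 2.54892 mg/L; C(t) = C_ss + (C₀ − C_ss) e^(−a t).
C(23.91) = 2.54892 + (-2.54892)·e^(−0.0443278·23.91) = 2.54892 + (-2.54892)·0.346499 = 1.66572 mg/L.

1.666 mg/L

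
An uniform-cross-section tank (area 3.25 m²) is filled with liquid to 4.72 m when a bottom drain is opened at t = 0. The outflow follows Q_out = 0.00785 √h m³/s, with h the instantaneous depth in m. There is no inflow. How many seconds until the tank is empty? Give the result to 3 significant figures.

1800 s

With no inflow, A dh/dt = −0.00785 √h.
∫ h^(−1/2) dh = −(0.00785/A) ∫ dt, giving 2√h = 2√h₀ − (0.00785/A) t.
Set h = 0: 2√h₀ = (0.00785/A) t_empty ⇒ t_empty = 2A√h₀/0.00785.
t_empty = 2·3.25·√4.72/0.00785 = 6.5000·2.1726/0.00785 = 1798.9 s.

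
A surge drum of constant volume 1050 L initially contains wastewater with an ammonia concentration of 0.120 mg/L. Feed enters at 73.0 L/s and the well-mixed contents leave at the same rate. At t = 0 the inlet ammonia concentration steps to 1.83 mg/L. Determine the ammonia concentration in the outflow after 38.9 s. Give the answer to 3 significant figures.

1.72 mg/L

Mass balance on the solute (V constant): V dC/dt = Q(C_in − C).
Rewrite as dC/dt + C/τ = C_in/τ, τ = V/Q = 14.384 s.
This is linear first-order; C(t) = C_in + (C₀ − C_in) e^(−t/τ).
C(38.9) = 1.83 + (0.120 − 1.83)·e^(−38.9/14.384) = 1.83 + (-1.7100)·0.066905 = 1.7156 mg/L.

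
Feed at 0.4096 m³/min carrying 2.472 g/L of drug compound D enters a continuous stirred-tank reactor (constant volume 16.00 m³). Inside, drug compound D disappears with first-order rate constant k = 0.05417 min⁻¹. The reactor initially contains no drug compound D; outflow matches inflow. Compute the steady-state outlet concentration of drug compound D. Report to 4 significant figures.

Accumulation = in − out − consumed: V dC/dt = Q C_in − Q C − k V C.
Steady state (dC/dt = 0): C_ss = Q C_in/(Q + kV) = C_in/(1 + kV/Q).
C_ss = 0.4096·2.472/(0.4096 + 0.05417·16.00) = 1.01253/1.27632 = 0.793321 g/L.

0.7933 g/L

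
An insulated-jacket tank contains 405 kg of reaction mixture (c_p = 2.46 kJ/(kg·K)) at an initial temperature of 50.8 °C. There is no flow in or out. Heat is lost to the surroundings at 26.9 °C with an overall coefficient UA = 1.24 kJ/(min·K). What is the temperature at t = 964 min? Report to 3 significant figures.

First-law balance (no shaft work): M c_p dT/dt = −UA(T − T_amb).
dT/dt = (T_ss − T)/τ with T_ss = T_amb = 26.900 °C, τ = M c_p/UA = 405·2.46/1.24 = 803.47 min.
Solution: T(t) = T_ss + (T₀ − T_ss) e^(−t/τ).
T(964) = 26.900 + (23.900)·0.30125 = 34.100 °C.

34.1 °C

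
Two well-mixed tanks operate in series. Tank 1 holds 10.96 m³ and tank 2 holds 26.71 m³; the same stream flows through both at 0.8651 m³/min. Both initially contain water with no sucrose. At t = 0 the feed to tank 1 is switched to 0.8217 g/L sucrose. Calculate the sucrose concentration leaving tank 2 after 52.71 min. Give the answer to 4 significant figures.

Each tank obeys Vᵢ dCᵢ/dt = Q(Cᵢ₋₁ − Cᵢ), so τᵢ = Vᵢ/Q.
τ₁ = 10.96/0.8651 = 12.6691 min; τ₂ = 26.71/0.8651 = 30.8750 min.
Tank 1: C₁ = C_in(1 − e^(−t/τ₁)). Tank 2 (τ₁ ≠ τ₂): C₂ = C_in[1 − (τ₁ e^(−t/τ₁) − τ₂ e^(−t/τ₂))/(τ₁ − τ₂)].
At t = 52.71: e^(−t/τ₁) = 0.0155993, e^(−t/τ₂) = 0.181372.
C₂ = 0.8217·[1 − (12.6691·0.0155993 − 30.8750·0.181372)/(-18.2060)] = 0.8217·0.703271 = 0.577878 g/L.

0.5779 g/L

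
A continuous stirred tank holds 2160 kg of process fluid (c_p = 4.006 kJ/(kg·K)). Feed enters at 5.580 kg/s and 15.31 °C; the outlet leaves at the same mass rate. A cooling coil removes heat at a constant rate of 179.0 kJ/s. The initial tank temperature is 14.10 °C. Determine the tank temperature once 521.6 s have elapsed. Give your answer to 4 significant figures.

9.069 °C

Energy balance: M c_p dT/dt = ṁ c_p (T_in − T) − 179.0.
Rearrange: dT/dt = (T_ss − T)/τ with τ = M/ṁ = 387.097 s and T_ss = T_in − Q̇/(ṁ c_p) = 7.30230 °C.
Solution: T(t) = T_ss + (T₀ − T_ss) e^(−t/τ).
T(521.6) = 7.30230 + (6.79770)·e^(−521.6/387.097) = 7.30230 + (6.79770)·0.259898 = 9.06901 °C.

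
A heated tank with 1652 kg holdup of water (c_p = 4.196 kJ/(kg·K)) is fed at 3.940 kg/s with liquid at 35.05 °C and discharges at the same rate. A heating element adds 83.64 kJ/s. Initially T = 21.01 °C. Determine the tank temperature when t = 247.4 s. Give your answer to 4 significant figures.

29.52 °C

First-law balance (no shaft work): M c_p dT/dt = ṁ c_p (T_in − T) + 83.64.
τ = M/ṁ = 419.289 s; T_ss = T_in + Q̇/(ṁ c_p) = 35.05 + 83.64/(3.940·4.196) = 40.1092 °C.
Integrating: T(t) = T_ss + (T₀ − T_ss) e^(−t/τ).
T(247.4) = 40.1092 + (-19.0992)·e^(−247.4/419.289) = 40.1092 + (-19.0992)·0.554302 = 29.5225 °C.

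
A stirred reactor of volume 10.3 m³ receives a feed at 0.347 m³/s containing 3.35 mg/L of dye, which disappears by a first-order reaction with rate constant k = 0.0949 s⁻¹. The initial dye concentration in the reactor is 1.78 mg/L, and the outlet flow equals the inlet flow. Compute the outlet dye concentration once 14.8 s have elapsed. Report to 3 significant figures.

V dC/dt = Q(C_in − C) − k V C.
dC/dt = (Q/V) C_in − (Q/V + k) C; effective rate a = Q/V + k = 0.033689 + 0.0949 = 0.12859 s⁻¹.
C_ss = Q C_in/(Q + kV) = 0.87767 mg/L; C(t) = C_ss + (C₀ − C_ss) e^(−a t).
C(14.8) = 0.87767 + (0.90233)·e^(−0.12859·14.8) = 0.87767 + (0.90233)·0.14910 = 1.0122 mg/L.

1.01 mg/L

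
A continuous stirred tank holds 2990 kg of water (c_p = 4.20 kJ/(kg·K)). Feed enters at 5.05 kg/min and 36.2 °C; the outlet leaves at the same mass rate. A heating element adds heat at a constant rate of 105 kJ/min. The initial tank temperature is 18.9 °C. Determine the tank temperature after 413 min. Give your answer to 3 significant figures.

30.1 °C

Energy balance: M c_p dT/dt = ṁ c_p (T_in − T) + 105.
Rearrange: dT/dt = (T_ss − T)/τ with τ = M/ṁ = 592.08 min and T_ss = T_in + Q̇/(ṁ c_p) = 41.150 °C.
T approaches T_ss exponentially: T(t) = T_ss + (T₀ − T_ss) e^(−t/τ).
T(413) = 41.150 + (-22.250)·e^(−413/592.08) = 41.150 + (-22.250)·0.49781 = 30.074 °C.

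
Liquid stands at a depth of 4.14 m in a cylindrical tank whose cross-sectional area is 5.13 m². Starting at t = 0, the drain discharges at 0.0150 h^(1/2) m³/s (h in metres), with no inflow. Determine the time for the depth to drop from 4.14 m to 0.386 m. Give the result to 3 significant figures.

967 s

A dh/dt = −Q_out = −0.0150 √h.
Separate and integrate: 2(√h − √h₀) = −(0.0150/A) t.
t = 2A(√h₀ − √h)/0.0150 = 2·5.13·(√4.14 − √0.386)/0.0150
  = 10.260 × (2.0347 − 0.62129) / 0.0150 = 966.77 s.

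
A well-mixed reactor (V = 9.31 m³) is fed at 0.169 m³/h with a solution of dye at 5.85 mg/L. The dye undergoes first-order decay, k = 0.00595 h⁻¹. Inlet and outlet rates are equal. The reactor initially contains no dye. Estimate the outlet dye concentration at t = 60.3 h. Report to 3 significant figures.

V dC/dt = Q(C_in − C) − k V C.
dC/dt = (Q/V) C_in − (Q/V + k) C; effective rate a = Q/V + k = 0.018153 + 0.00595 = 0.024103 h⁻¹.
C_ss = Q C_in/(Q + kV) = 4.4059 mg/L; C(t) = C_ss + (C₀ − C_ss) e^(−a t).
C(60.3) = 4.4059 + (-4.4059)·e^(−0.024103·60.3) = 4.4059 + (-4.4059)·0.23378 = 3.3759 mg/L.

3.38 mg/L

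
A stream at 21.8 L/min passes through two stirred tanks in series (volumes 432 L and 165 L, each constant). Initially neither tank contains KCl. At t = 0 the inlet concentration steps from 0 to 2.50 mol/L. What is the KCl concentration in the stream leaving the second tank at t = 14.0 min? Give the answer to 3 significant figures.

0.747 mol/L

Time constants: τᵢ = Vᵢ/Q for each well-mixed tank.
τ₁ = 432/21.8 = 19.817 min; τ₂ = 165/21.8 = 7.5688 min.
Solving the cascade with C₁(0)=C₂(0)=0 gives C₂(t) = C_in[1 − (τ₁ e^(−t/τ₁) − τ₂ e^(−t/τ₂))/(τ₁ − τ₂)].
At t = 14.0: e^(−t/τ₁) = 0.49338, e^(−t/τ₂) = 0.15728.
C₂ = 2.50·[1 − (19.817·0.49338 − 7.5688·0.15728)/(12.248)] = 2.50·0.29893 = 0.74731 mol/L.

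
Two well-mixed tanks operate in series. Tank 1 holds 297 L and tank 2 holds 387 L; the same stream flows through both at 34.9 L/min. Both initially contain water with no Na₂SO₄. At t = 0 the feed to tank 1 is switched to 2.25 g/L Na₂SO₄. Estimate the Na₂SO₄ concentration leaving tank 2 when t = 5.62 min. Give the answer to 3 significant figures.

Time constants: τᵢ = Vᵢ/Q for each well-mixed tank.
τ₁ = 297/34.9 = 8.5100 min; τ₂ = 387/34.9 = 11.089 min.
Solving the cascade with C₁(0)=C₂(0)=0 gives C₂(t) = C_in[1 − (τ₁ e^(−t/τ₁) − τ₂ e^(−t/τ₂))/(τ₁ − τ₂)].
At t = 5.62: e^(−t/τ₁) = 0.51665, e^(−t/τ₂) = 0.60241.
C₂ = 2.25·[1 − (8.5100·0.51665 − 11.089·0.60241)/(-2.5788)] = 2.25·0.11457 = 0.25778 g/L.

0.258 g/L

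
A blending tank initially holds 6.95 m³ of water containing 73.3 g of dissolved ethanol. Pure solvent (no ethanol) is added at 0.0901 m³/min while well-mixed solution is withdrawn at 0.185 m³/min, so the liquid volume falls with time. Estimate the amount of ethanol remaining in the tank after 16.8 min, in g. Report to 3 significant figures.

Total volume: dV/dt = Q_in − Q_out = -0.094900 m³/min, so V(t) = 6.95 − 0.094900 t and V(16.8) = 5.3557 m³.
Species balance (pure solvent in): dm/dt = −Q_out · m/V(t).
Separate: dm/m = −Q_out dt/V(t) ⇒ ln(m/m₀) = −(Q_out/(Q_in−Q_out)) ln(V/V₀).
m = m₀ (V₀/V)^(Q_out/(Q_in−Q_out)) = 73.3 × (6.95/5.3557)^(-1.9494) = 44.105 g.

44.1 g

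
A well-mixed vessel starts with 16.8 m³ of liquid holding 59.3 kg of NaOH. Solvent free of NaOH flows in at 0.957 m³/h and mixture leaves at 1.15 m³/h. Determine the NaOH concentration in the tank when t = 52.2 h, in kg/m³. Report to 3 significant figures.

Let m(t) be the amount of NaOH. Volume: V(t) = V₀ + (Q_in − Q_out) t = 16.8 − 0.19300 t; V(52.2) = 6.7254 m³.
Species balance (pure solvent in): dm/dt = −Q_out · m/V(t).
dm/m = −Q_out dt/(V₀ − 0.19300 t); integrating gives ln(m/m₀) = −(Q_out/(Q_in−Q_out)) ln(V/V₀).
m = m₀ (V₀/V)^(Q_out/(Q_in−Q_out)) = 59.3 × (16.8/6.7254)^(-5.9585) = 0.25351 kg.
C = m/V = 0.25351/6.7254 = 0.037694 kg/m³.

0.0377 kg/m³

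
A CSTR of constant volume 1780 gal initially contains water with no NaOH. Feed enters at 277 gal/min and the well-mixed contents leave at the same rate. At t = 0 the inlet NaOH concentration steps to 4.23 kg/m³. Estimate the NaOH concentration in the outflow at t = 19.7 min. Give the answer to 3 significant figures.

4.03 kg/m³

Unsteady species balance (constant V, well mixed): V dC/dt = Q(C_in − C).
So dC/dt = (C_in − C)/τ with τ = V/Q = 1780/277 = 6.4260 min.
Solution: C(t) = C_in + (C₀ − C_in) e^(−t/τ).
C(19.7) = 4.23 + (0 − 4.23)·e^(−19.7/6.4260) = 4.23 + (-4.2300)·0.046622 = 4.0328 kg/m³.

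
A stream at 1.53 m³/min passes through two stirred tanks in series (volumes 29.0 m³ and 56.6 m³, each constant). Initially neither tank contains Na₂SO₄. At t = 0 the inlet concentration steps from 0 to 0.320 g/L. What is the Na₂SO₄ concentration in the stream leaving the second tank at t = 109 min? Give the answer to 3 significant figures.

Species balance on tank i: dCᵢ/dt = (Cᵢ₋₁ − Cᵢ)/τᵢ with τᵢ = Vᵢ/Q.
τ₁ = 29.0/1.53 = 18.954 min; τ₂ = 56.6/1.53 = 36.993 min.
Tank 1: C₁ = C_in(1 − e^(−t/τ₁)). Tank 2 (τ₁ ≠ τ₂): C₂ = C_in[1 − (τ₁ e^(−t/τ₁) − τ₂ e^(−t/τ₂))/(τ₁ − τ₂)].
At t = 109: e^(−t/τ₁) = 0.0031806, e^(−t/τ₂) = 0.052525.
C₂ = 0.320·[1 − (18.954·0.0031806 − 36.993·0.052525)/(-18.039)] = 0.320·0.89563 = 0.28660 g/L.

0.287 g/L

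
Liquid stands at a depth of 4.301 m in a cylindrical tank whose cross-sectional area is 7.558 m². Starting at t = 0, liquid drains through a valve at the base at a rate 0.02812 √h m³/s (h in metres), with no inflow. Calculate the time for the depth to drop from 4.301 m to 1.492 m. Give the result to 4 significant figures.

Mass balance (ρ constant): A dh/dt = −0.02812 √h.
Separate and integrate: 2(√h − √h₀) = −(0.02812/A) t.
t = 2A(√h₀ − √h)/0.02812 = 2·7.558·(√4.301 − √1.492)/0.02812
  = 15.1160 × (2.07389 − 1.22147) / 0.02812 = 458.216 s.

458.2 s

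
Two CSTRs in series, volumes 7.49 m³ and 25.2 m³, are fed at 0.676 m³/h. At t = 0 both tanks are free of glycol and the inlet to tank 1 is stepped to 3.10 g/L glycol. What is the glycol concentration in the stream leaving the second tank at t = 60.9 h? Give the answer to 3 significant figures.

Species balance on tank i: dCᵢ/dt = (Cᵢ₋₁ − Cᵢ)/τᵢ with τᵢ = Vᵢ/Q.
τ₁ = 7.49/0.676 = 11.080 h; τ₂ = 25.2/0.676 = 37.278 h.
Solving the cascade with C₁(0)=C₂(0)=0 gives C₂(t) = C_in[1 − (τ₁ e^(−t/τ₁) − τ₂ e^(−t/τ₂))/(τ₁ − τ₂)].
At t = 60.9: e^(−t/τ₁) = 0.0041013, e^(−t/τ₂) = 0.19521.
C₂ = 3.10·[1 − (11.080·0.0041013 − 37.278·0.19521)/(-26.198)] = 3.10·0.72396 = 2.2443 g/L.

2.24 g/L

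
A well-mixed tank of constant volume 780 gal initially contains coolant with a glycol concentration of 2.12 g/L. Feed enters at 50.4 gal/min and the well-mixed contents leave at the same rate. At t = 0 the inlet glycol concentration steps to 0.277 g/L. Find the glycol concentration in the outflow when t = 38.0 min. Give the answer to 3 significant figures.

0.435 g/L

Mass balance on the solute (V constant): V dC/dt = Q(C_in − C).
So dC/dt = (C_in − C)/τ with τ = V/Q = 780/50.4 = 15.476 min.
Integrating: C(t) = C_in + (C₀ − C_in) e^(−t/τ).
C(38.0) = 0.277 + (2.12 − 0.277)·e^(−38.0/15.476) = 0.277 + (1.8430)·0.085830 = 0.43519 g/L.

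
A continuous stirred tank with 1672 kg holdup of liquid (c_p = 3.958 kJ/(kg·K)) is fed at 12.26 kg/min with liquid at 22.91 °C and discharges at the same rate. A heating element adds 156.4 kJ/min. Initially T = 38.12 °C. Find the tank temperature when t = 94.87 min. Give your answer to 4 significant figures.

32.11 °C

M c_p dT/dt = ṁ c_p (T_in − T) + Q̇.
Rearrange: dT/dt = (T_ss − T)/τ with τ = M/ṁ = 136.378 min and T_ss = T_in + Q̇/(ṁ c_p) = 26.1331 °C.
Solution: T(t) = T_ss + (T₀ − T_ss) e^(−t/τ).
T(94.87) = 26.1331 + (11.9869)·e^(−94.87/136.378) = 26.1331 + (11.9869)·0.498756 = 32.1116 °C.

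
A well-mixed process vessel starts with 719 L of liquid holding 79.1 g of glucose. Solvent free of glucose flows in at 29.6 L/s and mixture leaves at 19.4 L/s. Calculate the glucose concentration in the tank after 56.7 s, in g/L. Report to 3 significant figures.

0.0198 g/L

Let m(t) be the amount of glucose. Volume: V(t) = V₀ + (Q_in − Q_out) t = 719 + 10.200 t; V(56.7) = 1297.3 L.
Solute balance: dm/dt = 0 − Q_out C = −Q_out m/V(t).
dm/m = −Q_out dt/(V₀ + 10.200 t); integrating gives ln(m/m₀) = −(Q_out/(Q_in−Q_out)) ln(V/V₀).
m = m₀ (V₀/V)^(Q_out/(Q_in−Q_out)) = 79.1 × (719/1297.3)^(1.9020) = 25.743 g.
C = m/V = 25.743/1297.3 = 0.019843 g/L.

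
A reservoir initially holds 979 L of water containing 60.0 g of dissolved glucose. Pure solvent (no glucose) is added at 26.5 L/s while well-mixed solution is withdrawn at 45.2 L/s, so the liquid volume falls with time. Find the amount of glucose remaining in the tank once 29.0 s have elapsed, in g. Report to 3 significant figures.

Total volume: dV/dt = Q_in − Q_out = -18.700 L/s, so V(t) = 979 − 18.700 t and V(29.0) = 436.70 L.
Solute balance: dm/dt = 0 − Q_out C = −Q_out m/V(t).
dm/m = −Q_out dt/(V₀ − 18.700 t); integrating gives ln(m/m₀) = −(Q_out/(Q_in−Q_out)) ln(V/V₀).
m = m₀ (V₀/V)^(Q_out/(Q_in−Q_out)) = 60.0 × (979/436.70)^(-2.4171) = 8.5254 g.

8.53 g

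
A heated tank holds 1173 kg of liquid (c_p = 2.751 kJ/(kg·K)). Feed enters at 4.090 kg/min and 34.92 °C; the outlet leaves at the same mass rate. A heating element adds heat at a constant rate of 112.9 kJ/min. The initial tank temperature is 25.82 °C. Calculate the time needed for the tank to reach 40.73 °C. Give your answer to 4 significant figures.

433.3 min

Energy balance: M c_p dT/dt = ṁ c_p (T_in − T) + 112.9.
τ = M/ṁ = 286.797 min; T_ss = T_in + Q̇/(ṁ c_p) = 44.9541 °C.
T(t) = T_ss + (T₀ − T_ss) e^(−t/τ). Set T = 40.73:
e^(−t/τ) = (40.73 − 44.9541)/(25.82 − 44.9541) = 0.220764
t = −286.797 · ln(0.220764) = 433.253 min.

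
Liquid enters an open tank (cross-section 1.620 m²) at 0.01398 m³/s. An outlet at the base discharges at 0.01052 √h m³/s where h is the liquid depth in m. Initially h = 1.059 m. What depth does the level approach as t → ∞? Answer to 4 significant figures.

1.766 m

Level balance: A dh/dt = 0.01398 − 0.01052 √h. Setting dh/dt = 0:
Q_in = 0.01052 √h_ss ⇒ √h_ss = 0.01398/0.01052 = 1.32890.
h_ss = 1.32890² = 1.76597 m. (Since h₀ = 1.059 m < h_ss, the level will rise toward this value.)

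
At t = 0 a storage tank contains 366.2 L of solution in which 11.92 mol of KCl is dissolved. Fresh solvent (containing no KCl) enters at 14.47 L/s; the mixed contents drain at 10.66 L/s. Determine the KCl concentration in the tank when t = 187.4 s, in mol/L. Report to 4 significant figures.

Let m(t) be the amount of KCl. Volume: V(t) = V₀ + (Q_in − Q_out) t = 366.2 + 3.81000 t; V(187.4) = 1080.19 L.
Species balance (pure solvent in): dm/dt = −Q_out · m/V(t).
dm/m = −Q_out dt/(V₀ + 3.81000 t); integrating gives ln(m/m₀) = −(Q_out/(Q_in−Q_out)) ln(V/V₀).
m = m₀ (V₀/V)^(Q_out/(Q_in−Q_out)) = 11.92 × (366.2/1080.19)^(2.79790) = 0.577922 mol.
C = m/V = 0.577922/1080.19 = 0.000535017 mol/L.

0.0005350 mol/L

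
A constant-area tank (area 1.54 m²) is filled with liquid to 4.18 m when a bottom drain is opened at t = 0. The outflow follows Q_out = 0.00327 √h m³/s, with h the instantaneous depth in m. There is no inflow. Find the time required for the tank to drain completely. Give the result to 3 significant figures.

1930 s

With no inflow, A dh/dt = −0.00327 √h.
Separate and integrate: 2(√h − √h₀) = −(0.00327/A) t.
Tank is empty when √h = 0: t_empty = 2A√h₀/0.00327.
t_empty = 2·1.54·√4.18/0.00327 = 3.0800·2.0445/0.00327 = 1925.7 s.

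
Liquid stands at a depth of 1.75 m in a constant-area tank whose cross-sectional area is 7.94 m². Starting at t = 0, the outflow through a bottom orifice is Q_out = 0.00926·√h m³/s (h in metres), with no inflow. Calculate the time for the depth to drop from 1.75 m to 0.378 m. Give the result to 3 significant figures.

1210 s

A dh/dt = −Q_out = −0.00926 √h.
∫ h^(−1/2) dh = −(0.00926/A) ∫ dt, giving 2√h = 2√h₀ − (0.00926/A) t.
t = 2A(√h₀ − √h)/0.00926 = 2·7.94·(√1.75 − √0.378)/0.00926
  = 15.880 × (1.3229 − 0.61482) / 0.00926 = 1214.3 s.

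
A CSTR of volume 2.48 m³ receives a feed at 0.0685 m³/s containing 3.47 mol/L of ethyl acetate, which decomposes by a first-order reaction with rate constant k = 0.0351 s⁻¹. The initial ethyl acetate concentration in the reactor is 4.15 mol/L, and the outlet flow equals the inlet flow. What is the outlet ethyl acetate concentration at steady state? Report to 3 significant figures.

1.53 mol/L

Accumulation = in − out − consumed: V dC/dt = Q C_in − Q C − k V C.
Steady state (dC/dt = 0): C_ss = Q C_in/(Q + kV) = C_in/(1 + kV/Q).
C_ss = 0.0685·3.47/(0.0685 + 0.0351·2.48) = 0.23770/0.15555 = 1.5281 mol/L.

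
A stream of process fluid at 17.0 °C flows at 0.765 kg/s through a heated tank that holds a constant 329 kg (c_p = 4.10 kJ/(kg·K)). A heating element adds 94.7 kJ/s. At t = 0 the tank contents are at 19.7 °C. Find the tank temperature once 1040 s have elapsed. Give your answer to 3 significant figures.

M c_p dT/dt = ṁ c_p (T_in − T) + Q̇.
Rearrange: dT/dt = (T_ss − T)/τ with τ = M/ṁ = 430.07 s and T_ss = T_in + Q̇/(ṁ c_p) = 47.193 °C.
Integrating: T(t) = T_ss + (T₀ − T_ss) e^(−t/τ).
T(1040) = 47.193 + (-27.493)·e^(−1040/430.07) = 47.193 + (-27.493)·0.089079 = 44.744 °C.

44.7 °C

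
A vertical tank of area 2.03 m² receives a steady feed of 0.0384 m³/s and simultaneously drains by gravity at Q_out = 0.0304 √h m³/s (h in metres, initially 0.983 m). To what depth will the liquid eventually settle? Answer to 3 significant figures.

A dh/dt = Q_in − 0.0304 √h. Steady state requires inflow = outflow:
Q_in = 0.0304 √h_ss ⇒ √h_ss = 0.0384/0.0304 = 1.2632.
h_ss = 1.2632² = 1.5956 m. (Since h₀ = 0.983 m < h_ss, the level will rise toward this value.)

1.60 m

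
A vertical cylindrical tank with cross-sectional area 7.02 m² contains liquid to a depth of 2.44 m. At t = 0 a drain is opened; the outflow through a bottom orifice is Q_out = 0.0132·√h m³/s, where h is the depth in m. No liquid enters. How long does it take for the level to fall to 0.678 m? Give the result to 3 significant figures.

Mass balance (ρ constant): A dh/dt = −0.0132 √h.
This is separable: 2 d(√h)/dt = −0.0132/A, so √h = √h₀ − (0.0132/(2A)) t.
t = 2A(√h₀ − √h)/0.0132 = 2·7.02·(√2.44 − √0.678)/0.0132
  = 14.040 × (1.5620 − 0.82341) / 0.0132 = 785.65 s.

786 s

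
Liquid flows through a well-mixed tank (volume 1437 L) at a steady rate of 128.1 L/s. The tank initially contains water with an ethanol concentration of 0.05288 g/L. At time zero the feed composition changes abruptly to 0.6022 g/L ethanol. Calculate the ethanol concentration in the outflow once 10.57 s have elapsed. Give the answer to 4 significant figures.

Unsteady species balance (constant V, well mixed): V dC/dt = Q(C_in − C).
Time constant τ = V/Q = 1437/128.1 = 11.2178 s.
Integrating: C(t) = C_in + (C₀ − C_in) e^(−t/τ).
C(10.57) = 0.6022 + (0.05288 − 0.6022)·e^(−10.57/11.2178) = 0.6022 + (-0.549320)·0.389749 = 0.388103 g/L.

0.3881 g/L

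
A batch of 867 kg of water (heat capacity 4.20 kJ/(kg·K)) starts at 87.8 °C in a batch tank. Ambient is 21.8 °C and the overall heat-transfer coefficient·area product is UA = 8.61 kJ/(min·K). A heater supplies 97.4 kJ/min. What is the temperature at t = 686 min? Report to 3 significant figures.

First-law balance (no shaft work): M c_p dT/dt = −UA(T − T_amb) + Q̇.
dT/dt = (T_ss − T)/τ with T_ss = T_amb + Q̇/UA = 21.8 + 97.4/8.61 = 33.112 °C, τ = M c_p/UA = 867·4.20/8.61 = 422.93 min.
Integrating: T(t) = T_ss + (T₀ − T_ss) e^(−t/τ).
T(686) = 33.112 + (54.688)·0.19750 = 43.913 °C.

43.9 °C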